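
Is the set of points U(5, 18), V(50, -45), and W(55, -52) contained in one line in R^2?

Yes

UV = (45, -63), UW = (50, -70).
det[UV; UW] = (45)(-70) − (-63)(50) = 0.
The determinant is zero, so the points are collinear.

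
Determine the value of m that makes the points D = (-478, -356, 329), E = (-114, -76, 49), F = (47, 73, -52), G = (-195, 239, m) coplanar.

454

Coplanarity ⇔ det[DE; DF; DG] = 0.
Expanding, this is linear in m: (9156)m + (-4156824) = 0.
So m = 454.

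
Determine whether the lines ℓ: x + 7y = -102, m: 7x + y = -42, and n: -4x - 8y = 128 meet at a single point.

Intersecting ℓ and m: solving the 2×2 system gives (x, y) = (-4, -14).
Substitute into n: (-4)(-4) + (-8)(-14) = 128.
This equals 128, so (-4, -14) lies on all three lines and they are concurrent.

Yes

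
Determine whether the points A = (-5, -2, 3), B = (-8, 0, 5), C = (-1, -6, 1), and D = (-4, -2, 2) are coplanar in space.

Yes

A normal to the plane through A, B, C is n = AB × AC = (4, 2, 4).
The plane has equation n·P = -12. For D: n·D = -12.
Equal, so D lies in the plane and all four are coplanar.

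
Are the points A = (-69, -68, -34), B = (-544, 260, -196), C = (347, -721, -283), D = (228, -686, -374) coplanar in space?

A normal to the plane through A, B, C is n = AB × AC = (-187458, -185667, 173727).
The plane has equation n·P = 19653240. For D: n·D = 19653240.
Equal, so D lies in the plane and all four are coplanar.

Yes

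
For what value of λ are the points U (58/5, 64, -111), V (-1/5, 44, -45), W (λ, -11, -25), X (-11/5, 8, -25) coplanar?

Normal to plane UVX: n = (1976, 104, 1924/5); plane equation n·P = -65676/5.
Requiring n·W = -65676/5: (1976)λ + (-10764) = -65676/5.
So λ = -6/5.

-6/5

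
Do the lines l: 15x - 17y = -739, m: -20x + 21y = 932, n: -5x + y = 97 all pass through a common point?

Intersecting l and m: solving the 2×2 system gives (x, y) = (-13, 32).
Substitute into n: (-5)(-13) + (1)(32) = 97.
This equals 97, so (-13, 32) lies on all three lines and they are concurrent.

Yes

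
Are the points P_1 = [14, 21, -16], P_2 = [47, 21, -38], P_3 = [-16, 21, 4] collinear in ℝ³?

P_1P_2 = (33, 0, -22), P_1P_3 = (-30, 0, 20).
P_1P_2 × P_1P_3 = (0, 0, 0).
The cross product vanishes, so the three points are collinear.

Yes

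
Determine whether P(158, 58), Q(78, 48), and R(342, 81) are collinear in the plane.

Yes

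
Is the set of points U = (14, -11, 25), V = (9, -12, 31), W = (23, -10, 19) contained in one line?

UV = (-5, -1, 6), UW = (9, 1, -6).
UV × UW = (0, 24, 4).
The cross product is nonzero, so the points do not lie on one line.

No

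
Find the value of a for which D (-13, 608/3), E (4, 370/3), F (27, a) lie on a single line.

Collinearity: (F − D) must be parallel to (E − D) = (17, -238/3).
Cross-multiplying the components: (a − 608/3)·(17) = (40)·(-238/3).
Solving gives a = 16.

16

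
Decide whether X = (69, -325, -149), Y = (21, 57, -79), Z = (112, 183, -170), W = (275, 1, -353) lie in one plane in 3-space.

A normal to the plane through X, Y, Z is n = XY × XZ = (-43582, 2002, -40810).
The plane has equation n·P = 2422882. For W: n·W = 2422882.
Equal, so W lies in the plane and all four are coplanar.

Yes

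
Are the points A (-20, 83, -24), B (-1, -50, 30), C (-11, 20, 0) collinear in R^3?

AB = (19, -133, 54), AC = (9, -63, 24).
Comparing components 2 and 3: (-133)(24) − (54)(-63) = 210 ≠ 0, so AB and AC are not parallel and the points are not collinear.

No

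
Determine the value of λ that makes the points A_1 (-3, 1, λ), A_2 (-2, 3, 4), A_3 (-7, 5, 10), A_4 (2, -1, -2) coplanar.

4

Coplanarity ⇔ det[A_1A_2; A_1A_3; A_1A_4] = 0.
Expanding, this is linear in λ: (-12)λ + (48) = 0.
So λ = 4.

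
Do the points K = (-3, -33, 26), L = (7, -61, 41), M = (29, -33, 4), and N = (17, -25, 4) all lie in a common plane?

With K as base: KL = (10, -28, 15), KM = (32, 0, -22), KN = (20, 8, -22).
KM × KN = (176, 264, 256).
KL · (KM × KN) = -1792.
Since -1792 ≠ 0, the four points are not coplanar.

No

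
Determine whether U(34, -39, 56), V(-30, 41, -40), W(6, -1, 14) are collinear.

No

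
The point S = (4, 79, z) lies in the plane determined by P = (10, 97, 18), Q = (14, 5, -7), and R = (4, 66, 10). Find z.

The plane through P, Q, R has equation −39x + 182y − 676z = 5096.
Substituting S: (-676)z + (14222) = 5096, so z = 27/2.

27/2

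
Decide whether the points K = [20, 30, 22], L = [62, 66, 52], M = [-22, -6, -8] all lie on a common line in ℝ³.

KL = (42, 36, 30), KM = (-42, -36, -30).
KL × KM = (0, 0, 0).
The cross product vanishes, so the three points are collinear.

Yes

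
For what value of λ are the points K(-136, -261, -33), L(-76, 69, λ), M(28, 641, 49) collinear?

Direction KM = (164, 902, 82). From the x-coordinate of L, the parameter along the line is τ = (-76 − (-136))/164 = 15/41.
Then λ = (-33) + 15/41·(82) = -3.

-3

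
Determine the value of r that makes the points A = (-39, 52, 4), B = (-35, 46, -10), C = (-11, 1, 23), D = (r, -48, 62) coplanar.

15

Normal to plane ABC: n = (-828, -468, -36); plane equation n·P = 7812.
Requiring n·D = 7812: (-828)r + (20232) = 7812.
So r = 15.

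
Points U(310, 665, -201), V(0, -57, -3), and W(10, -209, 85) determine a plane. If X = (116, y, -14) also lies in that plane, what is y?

The plane through U, V, W has equation −33440x + 29260y + 54340z = -1830840.
Substituting X: (29260)y + (-4639800) = -1830840, so y = 96.

96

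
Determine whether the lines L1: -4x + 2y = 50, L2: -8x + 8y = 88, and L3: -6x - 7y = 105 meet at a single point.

Yes

Intersecting L1 and L2: solving the 2×2 system gives (x, y) = (-14, -3).
Substitute into L3: (-6)(-14) + (-7)(-3) = 105.
This equals 105, so (-14, -3) lies on all three lines and they are concurrent.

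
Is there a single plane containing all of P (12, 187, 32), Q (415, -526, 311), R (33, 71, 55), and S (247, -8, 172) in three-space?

No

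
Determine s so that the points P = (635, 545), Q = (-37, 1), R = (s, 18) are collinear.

The three points are collinear iff det[PQ; PR] = 0.
This determinant is linear in s: (544)s + (8704) = 0, so s = -16.

-16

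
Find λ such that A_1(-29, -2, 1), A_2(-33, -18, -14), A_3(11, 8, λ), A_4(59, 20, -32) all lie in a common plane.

Coplanarity ⇔ det[A_1A_2; A_1A_3; A_1A_4] = 0.
Expanding, this is linear in λ: (-1320)λ + (-18480) = 0.
So λ = -14.

-14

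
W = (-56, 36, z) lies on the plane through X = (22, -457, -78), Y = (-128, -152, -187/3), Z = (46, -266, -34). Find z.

A normal to the plane is n = XY × XZ = (31283/3, 6976, -35970).
W lies in the plane iff n · XW = 0.
This gives (-35970)z + (-179850) = 0, so z = -5.

-5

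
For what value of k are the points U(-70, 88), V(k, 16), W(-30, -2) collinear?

-38

The three points are collinear iff det[UV; UW] = 0.
This determinant is linear in k: (-90)k + (-3420) = 0, so k = -38.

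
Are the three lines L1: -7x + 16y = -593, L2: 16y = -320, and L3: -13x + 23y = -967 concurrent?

Yes

The three lines meet at one point iff the augmented coefficient matrix [aᵢ bᵢ cᵢ] has rank < 3, i.e. its determinant vanishes.
Here the determinant is 0.
It vanishes, so the lines are concurrent at (39, -20).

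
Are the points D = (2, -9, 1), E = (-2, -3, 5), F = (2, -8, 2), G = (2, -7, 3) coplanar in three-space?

A normal to the plane through D, E, F is n = DE × DF = (2, 4, -4).
The plane has equation n·P = -36. For G: n·G = -36.
Equal, so G lies in the plane and all four are coplanar.

Yes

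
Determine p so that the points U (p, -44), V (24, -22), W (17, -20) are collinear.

101

The three points are collinear iff det[UV; UW] = 0.
This determinant is linear in p: (-2)p + (202) = 0, so p = 101.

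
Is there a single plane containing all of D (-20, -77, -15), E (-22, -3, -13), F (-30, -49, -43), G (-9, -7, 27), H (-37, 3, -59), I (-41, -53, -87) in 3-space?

The plane through D, E, F has normal n = DE × DF = (-2128, -76, 684) and equation n·P = 38152.
Checking the remaining points: n·G = 38152, n·H = 38152, n·I = 31768.
Since n·I = 31768 ≠ 38152, I is off the plane and the points are not all coplanar.

No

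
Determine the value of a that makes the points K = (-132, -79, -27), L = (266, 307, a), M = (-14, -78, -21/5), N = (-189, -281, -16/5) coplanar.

-81/5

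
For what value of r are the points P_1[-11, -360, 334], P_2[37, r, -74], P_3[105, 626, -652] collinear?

Collinearity requires P_1P_2 × P_1P_3 = 0; each component is linear in r.
The x-component gives (-986)r + (47328) = 0, so r = 48.
The remaining components then also vanish.

48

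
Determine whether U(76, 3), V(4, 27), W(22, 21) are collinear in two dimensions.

Yes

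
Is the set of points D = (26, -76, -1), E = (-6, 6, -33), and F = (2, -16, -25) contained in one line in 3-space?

No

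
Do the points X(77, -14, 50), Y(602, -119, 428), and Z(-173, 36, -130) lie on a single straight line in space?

XY = (525, -105, 378), XZ = (-250, 50, -180).
Each component of XZ is -10/21 times the corresponding component of XY, so XZ = -10/21·XY and the points are collinear.

Yes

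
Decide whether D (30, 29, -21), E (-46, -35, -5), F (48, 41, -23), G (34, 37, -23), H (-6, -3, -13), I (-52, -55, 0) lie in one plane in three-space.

The plane through D, E, F has normal n = DE × DF = (-64, 136, 240) and equation n·P = -3016.
Checking the remaining points: n·G = -2664, n·H = -3144, n·I = -4152.
Since n·G = -2664 ≠ -3016, G is off the plane and the points are not all coplanar.

No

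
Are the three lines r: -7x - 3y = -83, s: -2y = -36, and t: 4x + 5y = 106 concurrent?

Intersecting r and s: solving the 2×2 system gives (x, y) = (29/7, 18).
Substitute into t: (4)(29/7) + (5)(18) = 746/7.
But t requires 106 ≠ 746/7, so the three lines have no common point.

No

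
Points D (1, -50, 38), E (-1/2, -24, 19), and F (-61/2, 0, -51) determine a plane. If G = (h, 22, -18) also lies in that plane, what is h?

Coplanarity requires DE · (DF × DG) = 0.
DE = (-3/2, 26, -19), DF = (-63/2, 50, -89); the triple product is linear in h with coefficient -1364 and constant term -6820.
Setting it to zero: h = -5.

-5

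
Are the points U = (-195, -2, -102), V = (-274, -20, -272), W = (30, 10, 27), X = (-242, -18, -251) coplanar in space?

Yes

The four points are coplanar iff the 3×3 determinant with rows UV, UW, UX is zero.
Rows: (-79, -18, -170), (225, 12, 129), (-47, -16, -149).
Expanding along the first row: (-79)(276) − (-18)(-27462) + (-170)(-3036) = 0.
Zero determinant ⇒ coplanar.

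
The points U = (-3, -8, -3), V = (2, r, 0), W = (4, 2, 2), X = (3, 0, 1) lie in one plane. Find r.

Coplanarity ⇔ det[UV; UW; UX] = 0.
Expanding, this is linear in r: (2)r + (4) = 0.
So r = -2.

-2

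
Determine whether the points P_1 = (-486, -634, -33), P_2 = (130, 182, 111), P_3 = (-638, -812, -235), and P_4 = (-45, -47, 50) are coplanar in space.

Yes

A normal to the plane through P_1, P_2, P_3 is n = P_1P_2 × P_1P_3 = (-139200, 102544, 14384).
The plane has equation n·P = 2163632. For P_4: n·P_4 = 2163632.
Equal, so P_4 lies in the plane and all four are coplanar.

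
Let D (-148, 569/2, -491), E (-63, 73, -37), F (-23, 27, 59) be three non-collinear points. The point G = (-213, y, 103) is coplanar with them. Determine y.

The plane through D, E, F has equation 580x + 10000y + 4550z = 525110.
Substituting G: (10000)y + (345110) = 525110, so y = 18.

18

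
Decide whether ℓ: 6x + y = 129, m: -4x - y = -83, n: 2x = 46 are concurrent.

Intersecting ℓ and m: solving the 2×2 system gives (x, y) = (23, -9).
Substitute into n: (2)(23) + (0)(-9) = 46.
This equals 46, so (23, -9) lies on all three lines and they are concurrent.

Yes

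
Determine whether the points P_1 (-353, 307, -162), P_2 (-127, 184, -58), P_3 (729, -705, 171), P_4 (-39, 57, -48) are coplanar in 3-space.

With P_1 as base: P_1P_2 = (226, -123, 104), P_1P_3 = (1082, -1012, 333), P_1P_4 = (314, -250, 114).
P_1P_3 × P_1P_4 = (-32118, -18786, 47268).
P_1P_2 · (P_1P_3 × P_1P_4) = -32118.
Since -32118 ≠ 0, the four points are not coplanar.

No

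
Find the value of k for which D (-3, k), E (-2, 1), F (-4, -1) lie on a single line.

0

The three points are collinear iff det[DE; DF] = 0.
This determinant is linear in k: (-2)k + (0) = 0, so k = 0.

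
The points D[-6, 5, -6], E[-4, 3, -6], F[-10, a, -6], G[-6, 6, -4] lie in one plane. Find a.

9

Normal to plane DEG: n = (-4, -4, 2); plane equation n·P = -8.
Requiring n·F = -8: (-4)a + (28) = -8.
So a = 9.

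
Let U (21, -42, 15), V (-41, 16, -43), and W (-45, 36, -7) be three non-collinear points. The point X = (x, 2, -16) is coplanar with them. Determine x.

-22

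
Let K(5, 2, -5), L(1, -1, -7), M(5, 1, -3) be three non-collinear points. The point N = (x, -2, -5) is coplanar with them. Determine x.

1

Coplanarity requires KL · (KM × KN) = 0.
KL = (-4, -3, -2), KM = (0, -1, 2); the triple product is linear in x with coefficient -8 and constant term 8.
Setting it to zero: x = 1.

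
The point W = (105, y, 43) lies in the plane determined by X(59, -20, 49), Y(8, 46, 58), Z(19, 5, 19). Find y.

Coplanarity requires XY · (XZ × XW) = 0.
XY = (-51, 66, 9), XZ = (-40, 25, -30); the triple product is linear in y with coefficient -1890 and constant term -147420.
Setting it to zero: y = -78.

-78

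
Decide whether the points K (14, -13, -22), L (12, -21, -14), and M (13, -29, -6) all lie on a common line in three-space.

No

KL = (-2, -8, 8), KM = (-1, -16, 16).
KL × KM = (0, 24, 24).
The cross product is nonzero, so the points do not lie on one line.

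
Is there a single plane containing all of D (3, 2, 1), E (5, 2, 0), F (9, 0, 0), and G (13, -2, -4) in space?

No

A normal to the plane through D, E, F is n = DE × DF = (-2, -4, -4).
The plane has equation n·P = -18. For G: n·G = -2.
-2 ≠ -18, so G is off the plane.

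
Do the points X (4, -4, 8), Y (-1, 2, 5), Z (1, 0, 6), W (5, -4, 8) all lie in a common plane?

Yes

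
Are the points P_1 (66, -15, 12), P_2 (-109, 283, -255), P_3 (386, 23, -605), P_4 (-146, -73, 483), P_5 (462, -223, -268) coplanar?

The plane through P_1, P_2, P_3 has normal n = P_1P_2 × P_1P_3 = (-173720, -193415, -102010) and equation n·P = -9788415.
Checking the remaining points: n·P_4 = -9788415, n·P_5 = -9788415.
All equal -9788415, so all 5 points lie in one plane.

Yes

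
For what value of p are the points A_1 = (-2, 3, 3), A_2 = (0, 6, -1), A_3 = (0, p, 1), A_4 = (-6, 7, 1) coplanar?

Normal to plane A_1A_2A_4: n = (10, 20, 20); plane equation n·P = 100.
Requiring n·A_3 = 100: (20)p + (20) = 100.
So p = 4.

4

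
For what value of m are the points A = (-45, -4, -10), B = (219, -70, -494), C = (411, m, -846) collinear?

-118

Direction AB = (264, -66, -484). From the x-coordinate of C, the parameter along the line is τ = (411 − (-45))/264 = 19/11.
Then m = (-4) + 19/11·(-66) = -118.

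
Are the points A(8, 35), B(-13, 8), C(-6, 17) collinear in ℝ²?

Yes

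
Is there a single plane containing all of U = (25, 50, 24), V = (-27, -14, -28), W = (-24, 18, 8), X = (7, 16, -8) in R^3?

No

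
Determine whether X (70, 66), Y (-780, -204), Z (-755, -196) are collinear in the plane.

XY = (-850, -270), XZ = (-825, -262).
If collinear, XZ would be a scalar multiple of XY. But (-850)·(-262) ≠ (-270)·(-825) (difference -50), so they are not parallel; the points are not collinear.

No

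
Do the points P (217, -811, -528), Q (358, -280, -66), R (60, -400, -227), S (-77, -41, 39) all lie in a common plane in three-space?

A normal to the plane through P, Q, R is n = PQ × PR = (-30051, -114975, 141318).
The plane has equation n·X = 12107754. For S: n·S = 12539304.
12539304 ≠ 12107754, so S is off the plane.

No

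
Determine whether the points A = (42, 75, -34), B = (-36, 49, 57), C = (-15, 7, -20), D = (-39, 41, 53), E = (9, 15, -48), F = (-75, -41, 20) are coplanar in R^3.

Yes

The plane through A, B, C has normal n = AB × AC = (5824, -4095, 3822) and equation n·P = -192465.
Checking the remaining points: n·D = -192465, n·E = -192465, n·F = -192465.
All equal -192465, so all 6 points lie in one plane.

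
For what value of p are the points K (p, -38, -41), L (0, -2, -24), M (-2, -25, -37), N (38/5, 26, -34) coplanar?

-19/5

The points are coplanar iff KL · (KM × KN) = 0.
Expanding, this is linear in p: (-594)p + (-11286/5) = 0.
So p = -19/5.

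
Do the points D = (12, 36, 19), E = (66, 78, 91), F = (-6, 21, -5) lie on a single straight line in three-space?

No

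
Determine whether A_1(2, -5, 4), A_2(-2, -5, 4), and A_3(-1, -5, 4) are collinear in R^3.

Yes

A_1A_2 = (-4, 0, 0), A_1A_3 = (-3, 0, 0).
Each component of A_1A_3 is 3/4 times the corresponding component of A_1A_2, so A_1A_3 = 3/4·A_1A_2 and the points are collinear.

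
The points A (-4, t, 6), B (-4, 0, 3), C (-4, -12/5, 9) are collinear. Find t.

-6/5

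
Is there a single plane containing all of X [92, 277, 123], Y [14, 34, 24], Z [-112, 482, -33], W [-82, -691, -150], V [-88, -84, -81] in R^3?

Yes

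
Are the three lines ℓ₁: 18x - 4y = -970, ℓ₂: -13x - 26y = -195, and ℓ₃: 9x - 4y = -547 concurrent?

Yes

Intersecting ℓ₁ and ℓ₂: solving the 2×2 system gives (x, y) = (-47, 31).
Substitute into ℓ₃: (9)(-47) + (-4)(31) = -547.
This equals -547, so (-47, 31) lies on all three lines and they are concurrent.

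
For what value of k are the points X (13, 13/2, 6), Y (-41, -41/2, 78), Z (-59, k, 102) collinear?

Collinearity requires XY × XZ = 0; each component is linear in k.
The x-component gives (-72)k + (-2124) = 0, so k = -59/2.
The remaining components then also vanish.

-59/2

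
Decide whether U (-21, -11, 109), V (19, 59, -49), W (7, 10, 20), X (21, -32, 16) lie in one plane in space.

Yes

The four points are coplanar iff the 3×3 determinant with rows UV, UW, UX is zero.
Rows: (40, 70, -158), (28, 21, -89), (42, -21, -93).
Expanding along the first row: (40)(-3822) − (70)(1134) + (-158)(-1470) = 0.
Zero determinant ⇒ coplanar.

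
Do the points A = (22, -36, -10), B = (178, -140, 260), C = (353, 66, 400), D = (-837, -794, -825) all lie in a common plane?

A normal to the plane through A, B, C is n = AB × AC = (-70180, 25410, 50336).
The plane has equation n·P = -2962080. For D: n·D = -2962080.
Equal, so D lies in the plane and all four are coplanar.

Yes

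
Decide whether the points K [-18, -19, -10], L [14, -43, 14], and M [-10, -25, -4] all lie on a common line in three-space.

KL = (32, -24, 24), KM = (8, -6, 6).
KL × KM = (0, 0, 0).
The cross product vanishes, so the three points are collinear.

Yes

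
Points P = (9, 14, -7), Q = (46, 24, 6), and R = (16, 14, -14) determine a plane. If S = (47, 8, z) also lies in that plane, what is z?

Coplanarity requires PQ · (PR × PS) = 0.
PQ = (37, 10, 13), PR = (7, 0, -7); the triple product is linear in z with coefficient -70 and constant term -5250.
Setting it to zero: z = -75.

-75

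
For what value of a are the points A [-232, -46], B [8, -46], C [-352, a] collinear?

-46

The three points are collinear iff det[AB; AC] = 0.
This determinant is linear in a: (240)a + (11040) = 0, so a = -46.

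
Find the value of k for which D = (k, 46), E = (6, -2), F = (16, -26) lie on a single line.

The three points are collinear iff det[DE; DF] = 0.
This determinant is linear in k: (24)k + (336) = 0, so k = -14.

-14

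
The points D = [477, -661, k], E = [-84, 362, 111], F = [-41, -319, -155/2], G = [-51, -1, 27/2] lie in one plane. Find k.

Coplanarity ⇔ det[DE; DF; DG] = 0.
Expanding, this is linear in k: (-6864)k + (-175032) = 0.
So k = -51/2.

-51/2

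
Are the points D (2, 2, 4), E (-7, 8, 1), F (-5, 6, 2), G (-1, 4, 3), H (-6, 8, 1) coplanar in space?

Yes

The plane through D, E, F has normal n = DE × DF = (0, 3, 6) and equation n·P = 30.
Checking the remaining points: n·G = 30, n·H = 30.
All equal 30, so all 5 points lie in one plane.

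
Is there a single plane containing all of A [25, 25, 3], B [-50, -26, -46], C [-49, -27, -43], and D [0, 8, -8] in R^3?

With A as base: AB = (-75, -51, -49), AC = (-74, -52, -46), AD = (-25, -17, -11).
AC × AD = (-210, 336, -42).
AB · (AC × AD) = 672.
Since 672 ≠ 0, the four points are not coplanar.

No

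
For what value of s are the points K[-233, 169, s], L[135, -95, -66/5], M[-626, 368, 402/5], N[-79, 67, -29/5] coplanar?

41/5

The points are coplanar iff KL · (KM × KN) = 0.
Expanding, this is linear in s: (24200)s + (-198440) = 0.
So s = 41/5.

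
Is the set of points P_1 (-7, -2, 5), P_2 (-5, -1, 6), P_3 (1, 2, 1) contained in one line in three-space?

No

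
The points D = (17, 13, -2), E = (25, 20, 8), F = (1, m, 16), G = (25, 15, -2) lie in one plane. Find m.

18

Normal to plane DEG: n = (-20, 80, -40); plane equation n·P = 780.
Requiring n·F = 780: (80)m + (-660) = 780.
So m = 18.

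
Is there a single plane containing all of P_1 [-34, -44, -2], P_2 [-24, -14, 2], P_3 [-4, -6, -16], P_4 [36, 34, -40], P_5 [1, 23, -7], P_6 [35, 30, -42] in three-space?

The plane through P_1, P_2, P_3 has normal n = P_1P_2 × P_1P_3 = (-572, 260, -520) and equation n·P = 9048.
Checking the remaining points: n·P_4 = 9048, n·P_5 = 9048, n·P_6 = 9620.
Since n·P_6 = 9620 ≠ 9048, P_6 is off the plane and the points are not all coplanar.

No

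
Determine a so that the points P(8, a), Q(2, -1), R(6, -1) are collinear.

The three points are collinear iff det[PQ; PR] = 0.
This determinant is linear in a: (4)a + (4) = 0, so a = -1.

-1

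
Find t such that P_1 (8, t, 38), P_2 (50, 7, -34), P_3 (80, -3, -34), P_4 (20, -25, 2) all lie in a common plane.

-63

The points are coplanar iff P_1P_2 · (P_1P_3 × P_1P_4) = 0.
Expanding, this is linear in t: (1080)t + (68040) = 0.
So t = -63.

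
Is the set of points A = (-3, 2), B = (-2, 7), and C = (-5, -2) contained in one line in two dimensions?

AB = (1, 5), AC = (-2, -4).
Twice the signed area of △ABC is (1)(-4) − (5)(-2) = 6.
The area is nonzero, so the three points are not collinear.

No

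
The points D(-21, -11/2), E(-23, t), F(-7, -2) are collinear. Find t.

The three points are collinear iff det[DE; DF] = 0.
This determinant is linear in t: (-14)t + (-84) = 0, so t = -6.

-6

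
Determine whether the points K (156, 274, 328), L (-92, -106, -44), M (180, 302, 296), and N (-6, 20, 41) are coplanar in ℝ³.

No

The four points are coplanar iff the 3×3 determinant with rows KL, KM, KN is zero.
Rows: (-248, -380, -372), (24, 28, -32), (-162, -254, -287).
Expanding along the first row: (-248)(-16164) − (-380)(-12072) + (-372)(-1560) = 1632.
Nonzero ⇒ not coplanar.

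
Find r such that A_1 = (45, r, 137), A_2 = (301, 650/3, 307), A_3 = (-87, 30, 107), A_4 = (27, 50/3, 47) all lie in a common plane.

Coplanarity ⇔ det[A_1A_2; A_1A_3; A_1A_4] = 0.
Expanding, this is linear in r: (46080)r + (-3302400) = 0.
So r = 215/3.

215/3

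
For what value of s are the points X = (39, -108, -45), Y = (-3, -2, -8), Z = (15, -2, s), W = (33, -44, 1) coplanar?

14

Normal to plane XYW: n = (2508, 1710, -2052); plane equation n·P = 5472.
Requiring n·Z = 5472: (-2052)s + (34200) = 5472.
So s = 14.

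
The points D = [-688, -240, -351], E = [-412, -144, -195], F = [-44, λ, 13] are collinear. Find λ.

-16

Collinearity requires DE × DF = 0; each component is linear in λ.
The x-component gives (-156)λ + (-2496) = 0, so λ = -16.
The remaining components then also vanish.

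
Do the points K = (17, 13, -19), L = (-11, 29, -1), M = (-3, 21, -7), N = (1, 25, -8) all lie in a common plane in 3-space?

Yes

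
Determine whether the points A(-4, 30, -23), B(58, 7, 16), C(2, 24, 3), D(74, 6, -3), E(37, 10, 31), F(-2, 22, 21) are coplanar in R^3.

The plane through A, B, C has normal n = AB × AC = (-364, -1378, -234) and equation n·P = -34502.
Checking the remaining points: n·D = -34502, n·E = -34502, n·F = -34502.
All equal -34502, so all 6 points lie in one plane.

Yes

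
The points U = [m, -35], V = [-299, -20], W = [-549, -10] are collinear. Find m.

The three points are collinear iff det[UV; UW] = 0.
This determinant is linear in m: (-10)m + (760) = 0, so m = 76.

76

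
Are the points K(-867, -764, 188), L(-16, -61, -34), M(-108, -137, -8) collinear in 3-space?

KL = (851, 703, -222), KM = (759, 627, -196).
Comparing components 2 and 3: (703)(-196) − (-222)(627) = 1406 ≠ 0, so KL and KM are not parallel and the points are not collinear.

No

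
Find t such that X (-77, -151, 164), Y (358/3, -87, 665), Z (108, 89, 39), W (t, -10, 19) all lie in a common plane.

Normal to plane XYZ: n = (-128240, 351680/3, 35280); plane equation n·P = -6122480/3.
Requiring n·W = -6122480/3: (-128240)t + (-1505840/3) = -6122480/3.
So t = 12.

12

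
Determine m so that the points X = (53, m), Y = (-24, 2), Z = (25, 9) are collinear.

Collinearity: (X − Y) must be parallel to (Z − Y) = (49, 7).
Cross-multiplying the components: (m − 2)·(49) = (77)·(7).
Solving gives m = 13.

13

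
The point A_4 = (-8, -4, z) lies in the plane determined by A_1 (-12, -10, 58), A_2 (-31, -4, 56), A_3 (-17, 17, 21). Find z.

A normal to the plane is n = A_1A_2 × A_1A_3 = (-168, -693, -483).
A_4 lies in the plane iff n · A_1A_4 = 0.
This gives (-483)z + (23184) = 0, so z = 48.

48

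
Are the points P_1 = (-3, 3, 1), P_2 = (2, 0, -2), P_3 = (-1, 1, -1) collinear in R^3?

P_1P_2 = (5, -3, -3), P_1P_3 = (2, -2, -2).
P_1P_2 × P_1P_3 = (0, 4, -4).
The cross product is nonzero, so the points do not lie on one line.

No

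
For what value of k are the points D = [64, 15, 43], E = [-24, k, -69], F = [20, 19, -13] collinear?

23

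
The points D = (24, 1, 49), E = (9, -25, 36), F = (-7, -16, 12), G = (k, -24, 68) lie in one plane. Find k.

The points are coplanar iff DE · (DF × DG) = 0.
Expanding, this is linear in k: (741)k + (-24453) = 0.
So k = 33.

33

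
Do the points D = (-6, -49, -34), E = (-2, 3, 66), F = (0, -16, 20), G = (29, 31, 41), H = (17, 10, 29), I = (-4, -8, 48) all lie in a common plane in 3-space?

The plane through D, E, F has normal n = DE × DF = (-492, 384, -180) and equation n·P = -9744.
Checking the remaining points: n·G = -9744, n·H = -9744, n·I = -9744.
All equal -9744, so all 6 points lie in one plane.

Yes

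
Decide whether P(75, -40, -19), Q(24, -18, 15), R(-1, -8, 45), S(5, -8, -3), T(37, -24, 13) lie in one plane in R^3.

Yes

The plane through P, Q, R has normal n = PQ × PR = (320, 680, 40) and equation n·X = -3960.
Checking the remaining points: n·S = -3960, n·T = -3960.
All equal -3960, so all 5 points lie in one plane.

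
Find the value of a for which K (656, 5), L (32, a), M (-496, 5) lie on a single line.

5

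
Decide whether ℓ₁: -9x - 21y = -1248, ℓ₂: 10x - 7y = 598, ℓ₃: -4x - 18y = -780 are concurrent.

The three lines meet at one point iff the augmented coefficient matrix [aᵢ bᵢ cᵢ] has rank < 3, i.e. its determinant vanishes.
Here the determinant is 0.
It vanishes, so the lines are concurrent at (78, 26).

Yes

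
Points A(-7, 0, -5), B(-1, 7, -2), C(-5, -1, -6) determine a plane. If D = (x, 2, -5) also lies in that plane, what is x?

Coplanarity requires AB · (AC × AD) = 0.
AB = (6, 7, 3), AC = (2, -1, -1); the triple product is linear in x with coefficient -4 and constant term -4.
Setting it to zero: x = -1.

-1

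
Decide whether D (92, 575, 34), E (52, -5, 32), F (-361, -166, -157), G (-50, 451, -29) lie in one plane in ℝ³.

Yes

With D as base: DE = (-40, -580, -2), DF = (-453, -741, -191), DG = (-142, -124, -63).
DF × DG = (22999, -1417, -49050).
DE · (DF × DG) = 0.
The scalar triple product vanishes, so the four points are coplanar.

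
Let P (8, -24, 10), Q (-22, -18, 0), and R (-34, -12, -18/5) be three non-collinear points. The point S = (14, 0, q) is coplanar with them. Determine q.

A normal to the plane is n = PQ × PR = (192/5, 12, -108).
S lies in the plane iff n · PS = 0.
This gives (-108)q + (7992/5) = 0, so q = 74/5.

74/5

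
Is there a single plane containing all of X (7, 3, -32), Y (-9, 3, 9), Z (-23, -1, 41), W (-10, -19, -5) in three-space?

With X as base: XY = (-16, 0, 41), XZ = (-30, -4, 73), XW = (-17, -22, 27).
XZ × XW = (1498, -431, 592).
XY · (XZ × XW) = 304.
Since 304 ≠ 0, the four points are not coplanar.

No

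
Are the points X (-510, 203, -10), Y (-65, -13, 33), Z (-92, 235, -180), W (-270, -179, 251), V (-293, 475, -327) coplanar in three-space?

Yes

The plane through X, Y, Z has normal n = XY × XZ = (35344, 93624, 104528) and equation n·P = -65048.
Checking the remaining points: n·W = -65048, n·V = -65048.
All equal -65048, so all 5 points lie in one plane.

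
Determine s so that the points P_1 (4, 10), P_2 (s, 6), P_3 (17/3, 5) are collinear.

16/3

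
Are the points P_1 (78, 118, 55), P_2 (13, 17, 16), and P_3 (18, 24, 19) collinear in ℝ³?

No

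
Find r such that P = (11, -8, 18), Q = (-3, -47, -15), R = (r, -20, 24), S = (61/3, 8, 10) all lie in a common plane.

Normal to plane PQS: n = (840, -420, 140); plane equation n·X = 15120.
Requiring n·R = 15120: (840)r + (11760) = 15120.
So r = 4.

4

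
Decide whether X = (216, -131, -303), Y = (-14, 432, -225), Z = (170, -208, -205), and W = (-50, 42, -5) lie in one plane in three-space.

A normal to the plane through X, Y, Z is n = XY × XZ = (61180, 18952, 43608).
The plane has equation n·P = -2481056. For W: n·W = -2481056.
Equal, so W lies in the plane and all four are coplanar.

Yes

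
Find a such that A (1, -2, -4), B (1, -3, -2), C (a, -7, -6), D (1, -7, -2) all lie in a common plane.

1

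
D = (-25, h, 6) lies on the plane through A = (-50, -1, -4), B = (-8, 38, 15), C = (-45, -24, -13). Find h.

19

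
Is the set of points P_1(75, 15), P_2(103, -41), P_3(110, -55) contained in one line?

P_1P_2 = (28, -56), P_1P_3 = (35, -70).
Twice the signed area of △P_1P_2P_3 is (28)(-70) − (-56)(35) = 0.
The triangle is degenerate (zero area), so the points are collinear.

Yes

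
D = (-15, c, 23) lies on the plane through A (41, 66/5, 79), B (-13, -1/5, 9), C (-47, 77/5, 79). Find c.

14/5

A normal to the plane is n = AB × AC = (154, 6160, -1298).
D lies in the plane iff n · AD = 0.
This gives (6160)c + (-17248) = 0, so c = 14/5.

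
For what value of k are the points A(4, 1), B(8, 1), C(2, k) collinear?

1

Collinearity: (C − A) must be parallel to (B − A) = (4, 0).
Cross-multiplying the components: (k − 1)·(4) = (-2)·(0).
Solving gives k = 1.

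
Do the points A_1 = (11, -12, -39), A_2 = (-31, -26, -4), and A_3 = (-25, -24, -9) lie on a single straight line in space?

Yes

A_1A_2 = (-42, -14, 35), A_1A_3 = (-36, -12, 30).
A_1A_2 × A_1A_3 = (0, 0, 0).
The cross product vanishes, so the three points are collinear.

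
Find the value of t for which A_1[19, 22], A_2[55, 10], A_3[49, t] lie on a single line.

12

Collinearity: (A_3 − A_1) must be parallel to (A_2 − A_1) = (36, -12).
Cross-multiplying the components: (t − 22)·(36) = (30)·(-12).
Solving gives t = 12.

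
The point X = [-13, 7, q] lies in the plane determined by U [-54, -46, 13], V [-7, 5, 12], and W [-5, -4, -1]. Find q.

22

The plane through U, V, W has equation −672x + 609y − 525z = 1449.
Substituting X: (-525)q + (12999) = 1449, so q = 22.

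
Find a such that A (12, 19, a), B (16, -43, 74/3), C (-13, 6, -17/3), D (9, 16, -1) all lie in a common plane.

-1

The points are coplanar iff AB · (AC × AD) = 0.
Expanding, this is linear in a: (1368)a + (1368) = 0.
So a = -1.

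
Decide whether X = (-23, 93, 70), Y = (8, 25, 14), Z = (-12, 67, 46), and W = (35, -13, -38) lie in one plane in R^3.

A normal to the plane through X, Y, Z is n = XY × XZ = (176, 128, -58).
The plane has equation n·P = 3796. For W: n·W = 6700.
6700 ≠ 3796, so W is off the plane.

No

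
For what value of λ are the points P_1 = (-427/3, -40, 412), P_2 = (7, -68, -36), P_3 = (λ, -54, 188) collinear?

-203/3

Collinearity requires P_1P_2 × P_1P_3 = 0; each component is linear in λ.
The y-component gives (-448)λ + (-90944/3) = 0, so λ = -203/3.
The remaining components then also vanish.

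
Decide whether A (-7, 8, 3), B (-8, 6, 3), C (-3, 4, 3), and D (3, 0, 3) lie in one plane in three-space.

A normal to the plane through A, B, C is n = AB × AC = (0, 0, 12).
The plane has equation n·P = 36. For D: n·D = 36.
Equal, so D lies in the plane and all four are coplanar.

Yes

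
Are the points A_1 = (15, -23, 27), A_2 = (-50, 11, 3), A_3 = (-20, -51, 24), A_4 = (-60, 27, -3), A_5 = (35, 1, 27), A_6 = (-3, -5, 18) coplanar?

No

The plane through A_1, A_2, A_3 has normal n = A_1A_2 × A_1A_3 = (-774, 645, 3010) and equation n·P = 54825.
Checking the remaining points: n·A_4 = 54825, n·A_5 = 54825, n·A_6 = 53277.
Since n·A_6 = 53277 ≠ 54825, A_6 is off the plane and the points are not all coplanar.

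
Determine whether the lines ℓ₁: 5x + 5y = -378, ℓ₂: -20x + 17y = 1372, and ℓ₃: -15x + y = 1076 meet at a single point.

No

Intersecting ℓ₁ and ℓ₂: solving the 2×2 system gives (x, y) = (-13286/185, -140/37).
Substitute into ℓ₃: (-15)(-13286/185) + (1)(-140/37) = 39718/37.
But ℓ₃ requires 1076 ≠ 39718/37, so the three lines have no common point.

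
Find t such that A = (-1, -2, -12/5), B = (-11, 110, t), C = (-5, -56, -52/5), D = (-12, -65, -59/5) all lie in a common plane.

14

The points are coplanar iff AB · (AC × AD) = 0.
Expanding, this is linear in t: (-342)t + (4788) = 0.
So t = 14.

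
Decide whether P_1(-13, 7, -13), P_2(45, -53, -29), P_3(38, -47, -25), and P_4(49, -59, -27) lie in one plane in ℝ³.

With P_1 as base: P_1P_2 = (58, -60, -16), P_1P_3 = (51, -54, -12), P_1P_4 = (62, -66, -14).
P_1P_3 × P_1P_4 = (-36, -30, -18).
P_1P_2 · (P_1P_3 × P_1P_4) = 0.
The scalar triple product vanishes, so the four points are coplanar.

Yes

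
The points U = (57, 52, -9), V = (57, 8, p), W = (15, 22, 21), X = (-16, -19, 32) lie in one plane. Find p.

The points are coplanar iff UV · (UW × UX) = 0.
Expanding, this is linear in p: (792)p + (27720) = 0.
So p = -35.

-35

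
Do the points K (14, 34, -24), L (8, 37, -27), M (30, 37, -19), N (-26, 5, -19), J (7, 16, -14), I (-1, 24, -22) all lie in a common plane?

The plane through K, L, M has normal n = KL × KM = (24, -18, -66) and equation n·P = 1308.
Checking the remaining points: n·N = 540, n·J = 804, n·I = 996.
Since n·N = 540 ≠ 1308, N is off the plane and the points are not all coplanar.

No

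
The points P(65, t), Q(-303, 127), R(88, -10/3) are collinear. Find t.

13/3

The three points are collinear iff det[PQ; PR] = 0.
This determinant is linear in t: (391)t + (-5083/3) = 0, so t = 13/3.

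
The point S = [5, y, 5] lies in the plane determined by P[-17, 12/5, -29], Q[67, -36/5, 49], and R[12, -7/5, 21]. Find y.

-2/5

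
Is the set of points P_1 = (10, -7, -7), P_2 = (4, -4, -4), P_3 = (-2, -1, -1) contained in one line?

P_1P_2 = (-6, 3, 3), P_1P_3 = (-12, 6, 6).
P_1P_2 × P_1P_3 = (0, 0, 0).
The cross product vanishes, so the three points are collinear.

Yes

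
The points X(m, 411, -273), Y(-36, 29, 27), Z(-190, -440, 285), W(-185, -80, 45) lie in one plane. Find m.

-153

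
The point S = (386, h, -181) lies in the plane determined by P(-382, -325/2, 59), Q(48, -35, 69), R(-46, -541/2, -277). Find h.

-181/2

A normal to the plane is n = PQ × PR = (-41760, 147840, -89280).
S lies in the plane iff n · PS = 0.
This gives (147840)h + (13379520) = 0, so h = -181/2.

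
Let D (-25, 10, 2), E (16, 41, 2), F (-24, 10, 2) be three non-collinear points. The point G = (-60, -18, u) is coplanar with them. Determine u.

2

A normal to the plane is n = DE × DF = (0, 0, -31).
G lies in the plane iff n · DG = 0.
This gives (-31)u + (62) = 0, so u = 2.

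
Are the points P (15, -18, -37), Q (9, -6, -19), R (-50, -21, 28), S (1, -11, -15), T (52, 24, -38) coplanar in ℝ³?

No

The plane through P, Q, R has normal n = PQ × PR = (834, -780, 798) and equation n·X = -2976.
Checking the remaining points: n·S = -2556, n·T = -5676.
Since n·S = -2556 ≠ -2976, S is off the plane and the points are not all coplanar.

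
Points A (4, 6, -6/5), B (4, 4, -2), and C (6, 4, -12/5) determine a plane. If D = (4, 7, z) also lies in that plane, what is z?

-4/5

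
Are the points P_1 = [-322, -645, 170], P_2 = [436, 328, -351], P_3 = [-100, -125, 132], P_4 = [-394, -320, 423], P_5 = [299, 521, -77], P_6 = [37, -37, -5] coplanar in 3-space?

The plane through P_1, P_2, P_3 has normal n = P_1P_2 × P_1P_3 = (233946, -86858, 178154) and equation n·P = 10978978.
Checking the remaining points: n·P_4 = 10978978, n·P_5 = 10978978, n·P_6 = 10978978.
All equal 10978978, so all 6 points lie in one plane.

Yes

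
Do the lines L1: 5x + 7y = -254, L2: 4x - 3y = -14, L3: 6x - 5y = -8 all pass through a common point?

No

Lines aᵢx + bᵢy = cᵢ with pairwise distinct directions are concurrent exactly when det[aᵢ bᵢ cᵢ] = 0.
Here the determinant is -86.
Nonzero, so no common point exists.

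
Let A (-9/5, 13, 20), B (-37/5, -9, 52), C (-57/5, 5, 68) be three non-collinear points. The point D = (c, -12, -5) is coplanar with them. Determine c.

23/5

Coplanarity requires AB · (AC × AD) = 0.
AB = (-28/5, -22, 32), AC = (-48/5, -8, 48); the triple product is linear in c with coefficient -800 and constant term 3680.
Setting it to zero: c = 23/5.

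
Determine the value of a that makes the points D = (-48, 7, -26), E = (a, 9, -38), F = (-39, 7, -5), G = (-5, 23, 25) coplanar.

Coplanarity ⇔ det[DE; DF; DG] = 0.
Expanding, this is linear in a: (-336)a + (-16968) = 0.
So a = -101/2.

-101/2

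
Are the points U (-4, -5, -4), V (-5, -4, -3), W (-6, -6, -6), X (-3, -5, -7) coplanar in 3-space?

With U as base: UV = (-1, 1, 1), UW = (-2, -1, -2), UX = (1, 0, -3).
UW × UX = (3, -8, 1).
UV · (UW × UX) = -10.
Since -10 ≠ 0, the four points are not coplanar.

No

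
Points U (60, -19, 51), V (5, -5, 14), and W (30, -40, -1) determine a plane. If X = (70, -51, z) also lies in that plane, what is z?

25

Coplanarity requires UV · (UW × UX) = 0.
UV = (-55, 14, -37), UW = (-30, -21, -52); the triple product is linear in z with coefficient 1575 and constant term -39375.
Setting it to zero: z = 25.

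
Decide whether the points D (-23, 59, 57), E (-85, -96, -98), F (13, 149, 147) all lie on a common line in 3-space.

DE = (-62, -155, -155), DF = (36, 90, 90).
Each component of DF is -18/31 times the corresponding component of DE, so DF = -18/31·DE and the points are collinear.

Yes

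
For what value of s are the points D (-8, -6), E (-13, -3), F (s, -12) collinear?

2

Collinearity: (F − D) must be parallel to (E − D) = (-5, 3).
Cross-multiplying the components: (s − (-8))·(3) = (-6)·(-5).
Solving gives s = 2.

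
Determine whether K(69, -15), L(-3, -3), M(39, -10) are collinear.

Yes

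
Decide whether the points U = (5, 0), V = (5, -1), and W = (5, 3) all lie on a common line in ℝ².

Yes

UV = (0, -1), UW = (0, 3).
det[UV; UW] = (0)(3) − (-1)(0) = 0.
The determinant is zero, so the points are collinear.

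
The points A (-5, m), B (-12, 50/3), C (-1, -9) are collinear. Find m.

1/3

The three points are collinear iff det[AB; AC] = 0.
This determinant is linear in m: (11)m + (-11/3) = 0, so m = 1/3.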